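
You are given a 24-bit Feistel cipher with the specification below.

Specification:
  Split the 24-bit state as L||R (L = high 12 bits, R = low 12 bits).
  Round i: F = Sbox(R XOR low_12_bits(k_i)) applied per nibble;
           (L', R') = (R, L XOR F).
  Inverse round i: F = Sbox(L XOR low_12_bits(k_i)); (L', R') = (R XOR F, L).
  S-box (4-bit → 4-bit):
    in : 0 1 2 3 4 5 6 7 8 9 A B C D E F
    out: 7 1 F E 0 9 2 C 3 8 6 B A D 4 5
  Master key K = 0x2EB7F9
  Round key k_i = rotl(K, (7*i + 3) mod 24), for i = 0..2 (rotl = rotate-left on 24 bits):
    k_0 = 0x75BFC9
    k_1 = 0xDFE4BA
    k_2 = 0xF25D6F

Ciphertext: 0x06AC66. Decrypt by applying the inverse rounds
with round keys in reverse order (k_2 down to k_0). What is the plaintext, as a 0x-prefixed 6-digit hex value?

s_0 = ciphertext = 0x06AC66
s_1 = InvRound(s_0, k_2) = 0x11F06A
s_2 = InvRound(s_1, k_1) = 0x90311F
s_3 = InvRound(s_2, k_0) = 0x3B9903

0x3B9903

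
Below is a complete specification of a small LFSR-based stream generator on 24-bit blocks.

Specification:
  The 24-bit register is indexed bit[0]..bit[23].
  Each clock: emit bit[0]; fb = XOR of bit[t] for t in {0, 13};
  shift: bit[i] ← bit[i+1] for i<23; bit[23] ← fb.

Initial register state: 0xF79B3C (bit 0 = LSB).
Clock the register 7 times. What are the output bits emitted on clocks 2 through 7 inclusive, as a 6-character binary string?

reg_0 = 0xF79B3C
clock 1: out=0, reg = 0x7BCD9E
clock 2: out=0, reg = 0x3DE6CF
clock 3: out=1, reg = 0x1EF367
clock 4: out=1, reg = 0x0F79B3
clock 5: out=1, reg = 0x07BCD9
clock 6: out=1, reg = 0x03DE6C
clock 7: out=0, reg = 0x01EF36

011110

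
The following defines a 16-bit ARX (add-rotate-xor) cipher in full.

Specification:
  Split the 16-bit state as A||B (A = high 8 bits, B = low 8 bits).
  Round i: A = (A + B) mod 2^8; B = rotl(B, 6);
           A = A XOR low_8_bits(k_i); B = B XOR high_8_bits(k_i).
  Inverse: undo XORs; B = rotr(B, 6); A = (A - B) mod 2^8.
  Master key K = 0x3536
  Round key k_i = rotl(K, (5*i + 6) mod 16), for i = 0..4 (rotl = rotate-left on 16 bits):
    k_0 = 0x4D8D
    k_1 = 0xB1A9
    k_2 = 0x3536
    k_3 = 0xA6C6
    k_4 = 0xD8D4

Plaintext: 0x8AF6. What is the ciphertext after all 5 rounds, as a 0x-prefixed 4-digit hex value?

s_0 = plaintext = 0x8AF6
s_1 = Round(s_0, k_0) = 0x0DF0
s_2 = Round(s_1, k_1) = 0x548D
s_3 = Round(s_2, k_2) = 0xD756
s_4 = Round(s_3, k_3) = 0xEB33
s_5 = Round(s_4, k_4) = 0xCA14

0xCA14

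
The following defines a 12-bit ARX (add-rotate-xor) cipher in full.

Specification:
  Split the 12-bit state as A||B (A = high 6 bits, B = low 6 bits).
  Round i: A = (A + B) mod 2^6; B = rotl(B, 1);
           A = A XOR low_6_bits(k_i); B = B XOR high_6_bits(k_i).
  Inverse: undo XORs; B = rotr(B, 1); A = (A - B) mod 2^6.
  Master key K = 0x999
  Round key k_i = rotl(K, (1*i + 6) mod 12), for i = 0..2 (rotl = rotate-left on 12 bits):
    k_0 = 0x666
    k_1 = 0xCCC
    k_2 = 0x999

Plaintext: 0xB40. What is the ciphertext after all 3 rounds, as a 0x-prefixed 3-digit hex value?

0xC24

s_0 = plaintext = 0xB40
s_1 = Round(s_0, k_0) = 0x2D9
s_2 = Round(s_1, k_1) = 0xA01
s_3 = Round(s_2, k_2) = 0xC24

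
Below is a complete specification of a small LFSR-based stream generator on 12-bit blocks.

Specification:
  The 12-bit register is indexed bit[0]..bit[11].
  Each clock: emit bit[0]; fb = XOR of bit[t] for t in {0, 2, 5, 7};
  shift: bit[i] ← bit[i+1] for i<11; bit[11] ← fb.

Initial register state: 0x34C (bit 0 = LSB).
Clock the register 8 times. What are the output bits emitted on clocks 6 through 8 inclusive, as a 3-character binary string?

reg_0 = 0x34C
clock 1: out=0, reg = 0x9A6
clock 2: out=0, reg = 0xCD3
clock 3: out=1, reg = 0x669
clock 4: out=1, reg = 0x334
clock 5: out=0, reg = 0x19A
clock 6: out=0, reg = 0x8CD
clock 7: out=1, reg = 0xC66
clock 8: out=0, reg = 0x633

010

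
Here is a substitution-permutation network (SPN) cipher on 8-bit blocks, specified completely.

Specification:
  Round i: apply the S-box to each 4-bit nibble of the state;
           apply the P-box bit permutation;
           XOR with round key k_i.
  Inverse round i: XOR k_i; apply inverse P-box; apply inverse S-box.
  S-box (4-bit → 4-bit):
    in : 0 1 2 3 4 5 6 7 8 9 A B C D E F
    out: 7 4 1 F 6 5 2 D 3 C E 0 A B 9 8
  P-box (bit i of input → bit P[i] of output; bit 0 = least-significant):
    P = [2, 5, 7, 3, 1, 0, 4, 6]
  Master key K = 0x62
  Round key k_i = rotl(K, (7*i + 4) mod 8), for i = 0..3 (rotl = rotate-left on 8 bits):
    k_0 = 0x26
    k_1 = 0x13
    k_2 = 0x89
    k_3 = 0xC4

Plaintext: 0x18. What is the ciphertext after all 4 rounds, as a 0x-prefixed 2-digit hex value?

0xF4

s_0 = plaintext = 0x18
s_1 = Round(s_0, k_0) = 0x12
s_2 = Round(s_1, k_1) = 0x07
s_3 = Round(s_2, k_2) = 0x16
s_4 = Round(s_3, k_3) = 0xF4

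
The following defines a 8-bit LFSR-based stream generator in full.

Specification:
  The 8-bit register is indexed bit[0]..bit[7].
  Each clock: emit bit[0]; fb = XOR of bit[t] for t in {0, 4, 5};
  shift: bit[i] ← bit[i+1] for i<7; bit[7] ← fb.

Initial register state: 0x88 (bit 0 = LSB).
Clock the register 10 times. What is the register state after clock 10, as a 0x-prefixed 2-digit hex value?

0x79

reg_0 = 0x88
clock 1: out=0, reg = 0x44
clock 2: out=0, reg = 0x22
clock 3: out=0, reg = 0x91
clock 4: out=1, reg = 0x48
clock 5: out=0, reg = 0x24
clock 6: out=0, reg = 0x92
clock 7: out=0, reg = 0xC9
clock 8: out=1, reg = 0xE4
clock 9: out=0, reg = 0xF2
clock 10: out=0, reg = 0x79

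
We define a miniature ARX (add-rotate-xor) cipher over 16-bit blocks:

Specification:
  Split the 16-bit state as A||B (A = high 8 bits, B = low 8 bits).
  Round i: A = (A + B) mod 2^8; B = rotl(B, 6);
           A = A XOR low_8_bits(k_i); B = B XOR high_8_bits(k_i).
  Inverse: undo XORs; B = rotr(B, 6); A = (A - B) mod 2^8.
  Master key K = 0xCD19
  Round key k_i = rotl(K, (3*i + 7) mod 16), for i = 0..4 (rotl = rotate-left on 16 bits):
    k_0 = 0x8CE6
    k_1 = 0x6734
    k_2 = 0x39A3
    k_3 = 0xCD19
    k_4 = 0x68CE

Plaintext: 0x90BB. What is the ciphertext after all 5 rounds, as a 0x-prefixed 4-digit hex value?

0x0C77

s_0 = plaintext = 0x90BB
s_1 = Round(s_0, k_0) = 0xAD62
s_2 = Round(s_1, k_1) = 0x3BFF
s_3 = Round(s_2, k_2) = 0x99C6
s_4 = Round(s_3, k_3) = 0x467C
s_5 = Round(s_4, k_4) = 0x0C77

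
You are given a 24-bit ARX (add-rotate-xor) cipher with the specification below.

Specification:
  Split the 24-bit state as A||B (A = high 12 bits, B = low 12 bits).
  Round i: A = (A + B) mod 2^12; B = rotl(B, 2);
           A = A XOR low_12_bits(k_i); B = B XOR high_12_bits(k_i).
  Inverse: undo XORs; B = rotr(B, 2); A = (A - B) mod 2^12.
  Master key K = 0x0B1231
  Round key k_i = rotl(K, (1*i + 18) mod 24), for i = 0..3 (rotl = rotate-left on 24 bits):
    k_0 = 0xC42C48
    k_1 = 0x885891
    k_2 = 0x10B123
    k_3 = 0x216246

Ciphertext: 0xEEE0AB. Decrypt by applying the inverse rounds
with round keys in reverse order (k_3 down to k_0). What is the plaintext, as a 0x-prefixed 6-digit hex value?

0xF9F78E

s_0 = ciphertext = 0xEEE0AB
s_1 = InvRound(s_0, k_3) = 0x7F94AF
s_2 = InvRound(s_1, k_2) = 0x571169
s_3 = InvRound(s_2, k_1) = 0xB6527B
s_4 = InvRound(s_3, k_0) = 0xF9F78E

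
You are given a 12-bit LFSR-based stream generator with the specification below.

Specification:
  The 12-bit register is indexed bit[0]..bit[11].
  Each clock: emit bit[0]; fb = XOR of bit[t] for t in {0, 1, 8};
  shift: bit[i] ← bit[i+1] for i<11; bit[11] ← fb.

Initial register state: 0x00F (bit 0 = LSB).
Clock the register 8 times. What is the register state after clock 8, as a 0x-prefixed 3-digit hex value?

reg_0 = 0x00F
clock 1: out=1, reg = 0x007
clock 2: out=1, reg = 0x003
clock 3: out=1, reg = 0x001
clock 4: out=1, reg = 0x800
clock 5: out=0, reg = 0x400
clock 6: out=0, reg = 0x200
clock 7: out=0, reg = 0x100
clock 8: out=0, reg = 0x880

0x880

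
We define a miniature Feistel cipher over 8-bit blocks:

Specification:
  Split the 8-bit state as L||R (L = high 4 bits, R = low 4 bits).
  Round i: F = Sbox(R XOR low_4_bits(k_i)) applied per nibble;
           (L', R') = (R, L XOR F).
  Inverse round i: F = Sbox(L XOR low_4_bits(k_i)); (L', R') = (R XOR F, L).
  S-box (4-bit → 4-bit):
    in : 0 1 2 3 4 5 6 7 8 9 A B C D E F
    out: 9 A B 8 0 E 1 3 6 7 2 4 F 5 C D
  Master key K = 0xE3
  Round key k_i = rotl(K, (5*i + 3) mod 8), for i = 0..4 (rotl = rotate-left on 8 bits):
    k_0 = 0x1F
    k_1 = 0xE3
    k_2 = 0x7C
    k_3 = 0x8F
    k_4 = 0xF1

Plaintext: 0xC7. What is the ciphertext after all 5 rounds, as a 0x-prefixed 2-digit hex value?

s_0 = plaintext = 0xC7
s_1 = Round(s_0, k_0) = 0x7A
s_2 = Round(s_1, k_1) = 0xA0
s_3 = Round(s_2, k_2) = 0x05
s_4 = Round(s_3, k_3) = 0x52
s_5 = Round(s_4, k_4) = 0x2D

0x2D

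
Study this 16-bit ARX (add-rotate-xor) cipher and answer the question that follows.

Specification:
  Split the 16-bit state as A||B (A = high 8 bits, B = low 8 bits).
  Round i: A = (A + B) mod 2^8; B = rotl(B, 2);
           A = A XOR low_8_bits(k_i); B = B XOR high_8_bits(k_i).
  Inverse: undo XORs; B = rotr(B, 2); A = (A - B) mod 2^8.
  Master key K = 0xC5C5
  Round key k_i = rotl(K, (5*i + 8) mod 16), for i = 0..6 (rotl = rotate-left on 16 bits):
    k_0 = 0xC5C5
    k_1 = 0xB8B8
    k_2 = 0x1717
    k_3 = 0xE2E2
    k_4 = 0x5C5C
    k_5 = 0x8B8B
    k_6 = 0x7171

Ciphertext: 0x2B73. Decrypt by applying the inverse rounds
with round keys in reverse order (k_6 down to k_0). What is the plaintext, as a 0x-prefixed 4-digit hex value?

0xEFE3

s_0 = ciphertext = 0x2B73
s_1 = InvRound(s_0, k_6) = 0xDA80
s_2 = InvRound(s_1, k_5) = 0x8FC2
s_3 = InvRound(s_2, k_4) = 0x2CA7
s_4 = InvRound(s_3, k_3) = 0x7D51
s_5 = InvRound(s_4, k_2) = 0xD991
s_6 = InvRound(s_5, k_1) = 0x174A
s_7 = InvRound(s_6, k_0) = 0xEFE3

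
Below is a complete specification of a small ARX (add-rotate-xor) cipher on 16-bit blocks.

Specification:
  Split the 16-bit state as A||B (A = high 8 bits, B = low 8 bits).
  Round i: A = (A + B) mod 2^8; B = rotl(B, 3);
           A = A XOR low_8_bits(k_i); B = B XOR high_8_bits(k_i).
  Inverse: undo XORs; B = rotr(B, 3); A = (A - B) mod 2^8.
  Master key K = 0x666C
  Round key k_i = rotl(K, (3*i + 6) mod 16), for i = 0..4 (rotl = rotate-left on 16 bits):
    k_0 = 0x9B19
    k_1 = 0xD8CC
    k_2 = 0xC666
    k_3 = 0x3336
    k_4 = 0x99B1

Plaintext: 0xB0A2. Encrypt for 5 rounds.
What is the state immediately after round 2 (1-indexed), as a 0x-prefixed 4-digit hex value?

s_0 = plaintext = 0xB0A2
s_1 = Round(s_0, k_0) = 0x4B8E
s_2 = Round(s_1, k_1) = 0x15AC
s_3 = Round(s_2, k_2) = 0xA7A3
s_4 = Round(s_3, k_3) = 0x7C2E
s_5 = Round(s_4, k_4) = 0x1BE8

0x15AC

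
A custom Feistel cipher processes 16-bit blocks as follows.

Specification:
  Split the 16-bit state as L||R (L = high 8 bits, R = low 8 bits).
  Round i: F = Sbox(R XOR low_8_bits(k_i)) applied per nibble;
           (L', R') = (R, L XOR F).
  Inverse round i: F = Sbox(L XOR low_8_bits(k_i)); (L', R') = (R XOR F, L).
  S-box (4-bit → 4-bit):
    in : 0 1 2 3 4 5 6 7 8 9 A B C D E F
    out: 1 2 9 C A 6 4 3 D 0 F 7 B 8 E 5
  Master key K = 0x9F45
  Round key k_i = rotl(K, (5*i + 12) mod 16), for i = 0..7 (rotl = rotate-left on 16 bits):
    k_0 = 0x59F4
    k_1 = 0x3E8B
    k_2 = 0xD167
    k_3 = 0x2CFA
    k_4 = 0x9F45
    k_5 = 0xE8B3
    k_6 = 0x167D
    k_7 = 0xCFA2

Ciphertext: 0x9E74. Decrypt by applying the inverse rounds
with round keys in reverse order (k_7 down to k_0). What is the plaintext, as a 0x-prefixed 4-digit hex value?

s_0 = ciphertext = 0x9E74
s_1 = InvRound(s_0, k_7) = 0xBF9E
s_2 = InvRound(s_1, k_6) = 0x27BF
s_3 = InvRound(s_2, k_5) = 0xB527
s_4 = InvRound(s_3, k_4) = 0x76B5
s_5 = InvRound(s_4, k_3) = 0x6E76
s_6 = InvRound(s_5, k_2) = 0x666E
s_7 = InvRound(s_6, k_1) = 0x8666
s_8 = InvRound(s_7, k_0) = 0x5F86

0x5F86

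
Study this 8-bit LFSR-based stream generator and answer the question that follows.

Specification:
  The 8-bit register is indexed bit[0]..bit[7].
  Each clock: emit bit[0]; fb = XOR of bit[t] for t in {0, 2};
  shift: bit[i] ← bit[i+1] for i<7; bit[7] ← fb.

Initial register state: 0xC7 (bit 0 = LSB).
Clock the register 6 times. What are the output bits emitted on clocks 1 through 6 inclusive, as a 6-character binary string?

111000

reg_0 = 0xC7
clock 1: out=1, reg = 0x63
clock 2: out=1, reg = 0xB1
clock 3: out=1, reg = 0xD8
clock 4: out=0, reg = 0x6C
clock 5: out=0, reg = 0xB6
clock 6: out=0, reg = 0xDB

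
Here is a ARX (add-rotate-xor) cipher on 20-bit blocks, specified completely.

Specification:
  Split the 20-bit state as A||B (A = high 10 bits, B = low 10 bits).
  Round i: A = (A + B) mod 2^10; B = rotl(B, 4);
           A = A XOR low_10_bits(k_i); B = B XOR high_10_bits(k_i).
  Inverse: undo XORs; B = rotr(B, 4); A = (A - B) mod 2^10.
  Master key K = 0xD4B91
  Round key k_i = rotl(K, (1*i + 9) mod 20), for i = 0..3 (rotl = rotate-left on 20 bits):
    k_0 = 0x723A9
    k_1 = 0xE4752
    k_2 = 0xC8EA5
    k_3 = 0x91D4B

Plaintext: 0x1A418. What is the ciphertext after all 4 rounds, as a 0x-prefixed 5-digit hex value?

0xA34BF

s_0 = plaintext = 0x1A418
s_1 = Round(s_0, k_0) = 0xCA048
s_2 = Round(s_1, k_1) = 0x08B10
s_3 = Round(s_2, k_2) = 0x65E2F
s_4 = Round(s_3, k_3) = 0xA34BF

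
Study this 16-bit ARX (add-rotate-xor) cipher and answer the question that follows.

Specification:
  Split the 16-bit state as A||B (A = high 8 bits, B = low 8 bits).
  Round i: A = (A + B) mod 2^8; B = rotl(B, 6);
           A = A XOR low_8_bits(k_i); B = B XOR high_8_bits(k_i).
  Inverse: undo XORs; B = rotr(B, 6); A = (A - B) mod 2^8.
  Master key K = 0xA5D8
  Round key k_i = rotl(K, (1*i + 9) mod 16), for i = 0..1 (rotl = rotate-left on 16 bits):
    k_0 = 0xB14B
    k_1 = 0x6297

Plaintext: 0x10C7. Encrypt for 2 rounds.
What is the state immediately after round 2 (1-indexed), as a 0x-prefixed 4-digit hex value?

0x4B72

s_0 = plaintext = 0x10C7
s_1 = Round(s_0, k_0) = 0x9C40
s_2 = Round(s_1, k_1) = 0x4B72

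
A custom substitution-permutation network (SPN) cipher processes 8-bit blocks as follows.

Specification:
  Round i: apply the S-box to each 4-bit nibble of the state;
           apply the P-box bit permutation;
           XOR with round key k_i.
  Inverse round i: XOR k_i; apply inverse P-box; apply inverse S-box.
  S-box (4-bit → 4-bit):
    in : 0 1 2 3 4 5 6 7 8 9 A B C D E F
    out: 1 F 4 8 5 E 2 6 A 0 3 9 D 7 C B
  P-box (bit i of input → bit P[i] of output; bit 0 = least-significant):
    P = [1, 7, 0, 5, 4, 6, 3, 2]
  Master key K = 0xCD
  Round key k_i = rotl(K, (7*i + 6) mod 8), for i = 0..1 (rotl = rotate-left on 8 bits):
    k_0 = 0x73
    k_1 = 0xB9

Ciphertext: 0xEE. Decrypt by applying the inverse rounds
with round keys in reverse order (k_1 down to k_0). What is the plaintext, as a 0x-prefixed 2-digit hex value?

0x3D

s_0 = ciphertext = 0xEE
s_1 = InvRound(s_0, k_1) = 0xF4
s_2 = InvRound(s_1, k_0) = 0x3D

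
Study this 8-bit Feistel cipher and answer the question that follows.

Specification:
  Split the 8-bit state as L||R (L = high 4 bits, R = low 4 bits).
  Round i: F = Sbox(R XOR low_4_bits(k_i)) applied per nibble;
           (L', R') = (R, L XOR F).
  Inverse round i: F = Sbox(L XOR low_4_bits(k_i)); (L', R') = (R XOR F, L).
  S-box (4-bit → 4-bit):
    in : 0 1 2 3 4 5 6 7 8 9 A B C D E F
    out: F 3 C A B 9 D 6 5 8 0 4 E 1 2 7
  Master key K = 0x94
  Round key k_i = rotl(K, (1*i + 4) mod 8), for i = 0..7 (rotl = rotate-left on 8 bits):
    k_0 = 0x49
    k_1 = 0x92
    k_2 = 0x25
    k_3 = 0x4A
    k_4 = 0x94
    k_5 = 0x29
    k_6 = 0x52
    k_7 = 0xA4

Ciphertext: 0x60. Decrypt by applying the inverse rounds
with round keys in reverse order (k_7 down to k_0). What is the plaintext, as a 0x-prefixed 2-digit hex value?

0x26

s_0 = ciphertext = 0x60
s_1 = InvRound(s_0, k_7) = 0xC6
s_2 = InvRound(s_1, k_6) = 0x4C
s_3 = InvRound(s_2, k_5) = 0xD4
s_4 = InvRound(s_3, k_4) = 0xCD
s_5 = InvRound(s_4, k_3) = 0x0C
s_6 = InvRound(s_5, k_2) = 0x50
s_7 = InvRound(s_6, k_1) = 0x65
s_8 = InvRound(s_7, k_0) = 0x26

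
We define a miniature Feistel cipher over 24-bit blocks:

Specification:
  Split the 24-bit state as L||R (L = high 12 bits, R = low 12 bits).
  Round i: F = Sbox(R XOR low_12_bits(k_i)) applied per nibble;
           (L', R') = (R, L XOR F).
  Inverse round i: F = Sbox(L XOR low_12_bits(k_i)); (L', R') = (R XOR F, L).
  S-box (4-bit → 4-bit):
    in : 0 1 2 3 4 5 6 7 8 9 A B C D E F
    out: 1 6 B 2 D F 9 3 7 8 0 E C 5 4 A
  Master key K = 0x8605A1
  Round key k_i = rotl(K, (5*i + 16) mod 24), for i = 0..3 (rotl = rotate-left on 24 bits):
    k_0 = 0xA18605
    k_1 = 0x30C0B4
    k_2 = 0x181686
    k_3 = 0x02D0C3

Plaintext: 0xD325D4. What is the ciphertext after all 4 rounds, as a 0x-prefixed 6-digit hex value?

0x776C6A

s_0 = plaintext = 0xD325D4
s_1 = Round(s_0, k_0) = 0x5D4F64
s_2 = Round(s_1, k_1) = 0xF64F85
s_3 = Round(s_2, k_2) = 0xF85776
s_4 = Round(s_3, k_3) = 0x776C6A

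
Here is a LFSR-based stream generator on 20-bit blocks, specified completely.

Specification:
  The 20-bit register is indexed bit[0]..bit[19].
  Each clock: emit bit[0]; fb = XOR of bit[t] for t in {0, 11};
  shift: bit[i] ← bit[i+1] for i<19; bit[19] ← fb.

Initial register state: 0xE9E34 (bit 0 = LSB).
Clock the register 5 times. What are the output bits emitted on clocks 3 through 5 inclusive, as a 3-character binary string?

reg_0 = 0xE9E34
clock 1: out=0, reg = 0xF4F1A
clock 2: out=0, reg = 0xFA78D
clock 3: out=1, reg = 0xFD3C6
clock 4: out=0, reg = 0x7E9E3
clock 5: out=1, reg = 0x3F4F1

101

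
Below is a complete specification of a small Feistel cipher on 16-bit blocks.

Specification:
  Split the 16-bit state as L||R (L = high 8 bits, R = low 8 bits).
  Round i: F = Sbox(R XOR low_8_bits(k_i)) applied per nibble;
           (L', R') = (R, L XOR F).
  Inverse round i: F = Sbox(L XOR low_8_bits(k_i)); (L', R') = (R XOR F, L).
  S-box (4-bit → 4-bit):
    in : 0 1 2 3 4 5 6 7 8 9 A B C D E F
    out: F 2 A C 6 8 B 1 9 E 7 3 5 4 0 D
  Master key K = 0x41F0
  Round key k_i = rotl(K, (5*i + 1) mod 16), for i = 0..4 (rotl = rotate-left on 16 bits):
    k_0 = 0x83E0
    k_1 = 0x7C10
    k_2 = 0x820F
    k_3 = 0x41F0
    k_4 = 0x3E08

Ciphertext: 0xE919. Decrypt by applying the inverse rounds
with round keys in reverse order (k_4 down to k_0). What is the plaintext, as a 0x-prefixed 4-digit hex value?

0xC816

s_0 = ciphertext = 0xE919
s_1 = InvRound(s_0, k_4) = 0x1BE9
s_2 = InvRound(s_1, k_3) = 0xEA1B
s_3 = InvRound(s_2, k_2) = 0x13EA
s_4 = InvRound(s_3, k_1) = 0x1613
s_5 = InvRound(s_4, k_0) = 0xC816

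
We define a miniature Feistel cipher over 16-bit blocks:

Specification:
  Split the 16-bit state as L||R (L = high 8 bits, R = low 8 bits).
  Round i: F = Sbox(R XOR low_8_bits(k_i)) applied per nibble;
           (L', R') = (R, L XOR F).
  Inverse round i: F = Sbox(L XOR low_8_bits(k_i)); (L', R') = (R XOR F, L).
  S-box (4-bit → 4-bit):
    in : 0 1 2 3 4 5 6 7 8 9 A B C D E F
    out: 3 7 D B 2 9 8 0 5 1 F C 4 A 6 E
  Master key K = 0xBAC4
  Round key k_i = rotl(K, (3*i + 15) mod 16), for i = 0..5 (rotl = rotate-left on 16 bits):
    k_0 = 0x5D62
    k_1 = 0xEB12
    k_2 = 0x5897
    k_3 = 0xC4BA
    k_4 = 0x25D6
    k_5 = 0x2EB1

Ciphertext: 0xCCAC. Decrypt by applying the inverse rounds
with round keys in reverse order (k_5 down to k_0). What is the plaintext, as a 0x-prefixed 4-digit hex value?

s_0 = ciphertext = 0xCCAC
s_1 = InvRound(s_0, k_5) = 0xA6CC
s_2 = InvRound(s_1, k_4) = 0xCFA6
s_3 = InvRound(s_2, k_3) = 0xAFCF
s_4 = InvRound(s_3, k_2) = 0x7AAF
s_5 = InvRound(s_4, k_1) = 0x2A7A
s_6 = InvRound(s_5, k_0) = 0x5F2A

0x5F2A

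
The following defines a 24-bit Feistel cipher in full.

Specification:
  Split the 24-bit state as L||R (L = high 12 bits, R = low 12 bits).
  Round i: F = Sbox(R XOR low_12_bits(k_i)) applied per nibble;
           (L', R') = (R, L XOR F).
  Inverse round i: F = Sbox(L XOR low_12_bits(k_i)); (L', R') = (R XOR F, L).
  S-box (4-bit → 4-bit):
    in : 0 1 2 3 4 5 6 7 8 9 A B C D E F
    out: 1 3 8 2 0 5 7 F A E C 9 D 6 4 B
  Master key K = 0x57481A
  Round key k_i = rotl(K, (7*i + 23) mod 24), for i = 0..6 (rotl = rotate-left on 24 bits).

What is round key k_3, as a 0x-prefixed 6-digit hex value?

K = 0x57481A
k_0 = rotl(K, (7*0+23) mod 24) = rotl(K, 23) = 0x2BA40D
k_1 = rotl(K, (7*1+23) mod 24) = rotl(K, 6) = 0xD20695
k_2 = rotl(K, (7*2+23) mod 24) = rotl(K, 13) = 0x034AE9
k_3 = rotl(K, (7*3+23) mod 24) = rotl(K, 20) = 0xA57481

0xA57481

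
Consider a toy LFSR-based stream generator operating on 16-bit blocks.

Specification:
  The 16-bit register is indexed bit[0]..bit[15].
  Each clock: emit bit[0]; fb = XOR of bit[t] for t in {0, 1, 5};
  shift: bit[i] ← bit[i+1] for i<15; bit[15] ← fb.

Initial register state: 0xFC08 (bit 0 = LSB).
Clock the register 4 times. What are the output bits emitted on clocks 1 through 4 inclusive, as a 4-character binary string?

reg_0 = 0xFC08
clock 1: out=0, reg = 0x7E04
clock 2: out=0, reg = 0x3F02
clock 3: out=0, reg = 0x9F81
clock 4: out=1, reg = 0xCFC0

0001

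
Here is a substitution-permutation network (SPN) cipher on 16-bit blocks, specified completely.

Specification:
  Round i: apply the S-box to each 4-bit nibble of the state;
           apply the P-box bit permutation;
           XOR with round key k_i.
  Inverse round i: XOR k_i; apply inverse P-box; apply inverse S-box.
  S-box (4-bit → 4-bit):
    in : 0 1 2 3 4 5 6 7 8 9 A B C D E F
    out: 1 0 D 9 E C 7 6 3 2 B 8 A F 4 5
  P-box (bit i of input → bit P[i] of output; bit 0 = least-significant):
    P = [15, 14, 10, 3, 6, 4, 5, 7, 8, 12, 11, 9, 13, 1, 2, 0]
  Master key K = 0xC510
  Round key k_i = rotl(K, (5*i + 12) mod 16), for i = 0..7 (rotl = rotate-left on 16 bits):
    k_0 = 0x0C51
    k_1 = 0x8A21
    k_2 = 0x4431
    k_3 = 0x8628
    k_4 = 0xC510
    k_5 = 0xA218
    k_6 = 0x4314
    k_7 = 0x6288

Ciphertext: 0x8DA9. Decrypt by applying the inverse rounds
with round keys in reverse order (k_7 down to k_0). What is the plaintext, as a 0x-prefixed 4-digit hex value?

0xF1E5

s_0 = ciphertext = 0x8DA9
s_1 = InvRound(s_0, k_7) = 0x32E6
s_2 = InvRound(s_1, k_6) = 0x88D9
s_3 = InvRound(s_2, k_5) = 0x3531
s_4 = InvRound(s_3, k_4) = 0x39E8
s_5 = InvRound(s_4, k_3) = 0x0D3F
s_6 = InvRound(s_5, k_2) = 0x7F1C
s_7 = InvRound(s_6, k_1) = 0x287D
s_8 = InvRound(s_7, k_0) = 0xF1E5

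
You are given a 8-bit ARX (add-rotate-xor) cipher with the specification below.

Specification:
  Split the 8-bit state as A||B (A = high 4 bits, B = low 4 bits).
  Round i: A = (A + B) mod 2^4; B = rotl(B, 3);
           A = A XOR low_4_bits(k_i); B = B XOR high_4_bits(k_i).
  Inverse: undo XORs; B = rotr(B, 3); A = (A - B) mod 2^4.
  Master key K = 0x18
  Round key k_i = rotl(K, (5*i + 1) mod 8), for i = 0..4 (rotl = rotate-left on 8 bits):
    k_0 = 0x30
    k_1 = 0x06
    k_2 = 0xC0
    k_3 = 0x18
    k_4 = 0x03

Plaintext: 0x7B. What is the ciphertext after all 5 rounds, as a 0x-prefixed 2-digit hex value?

s_0 = plaintext = 0x7B
s_1 = Round(s_0, k_0) = 0x2E
s_2 = Round(s_1, k_1) = 0x67
s_3 = Round(s_2, k_2) = 0xD7
s_4 = Round(s_3, k_3) = 0xCA
s_5 = Round(s_4, k_4) = 0x55

0x55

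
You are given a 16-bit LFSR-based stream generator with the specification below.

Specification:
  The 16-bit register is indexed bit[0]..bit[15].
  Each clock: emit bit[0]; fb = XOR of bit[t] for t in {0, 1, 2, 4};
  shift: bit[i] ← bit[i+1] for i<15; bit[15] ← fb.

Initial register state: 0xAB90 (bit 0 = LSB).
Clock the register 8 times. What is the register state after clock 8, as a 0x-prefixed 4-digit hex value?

reg_0 = 0xAB90
clock 1: out=0, reg = 0xD5C8
clock 2: out=0, reg = 0x6AE4
clock 3: out=0, reg = 0xB572
clock 4: out=0, reg = 0x5AB9
clock 5: out=1, reg = 0x2D5C
clock 6: out=0, reg = 0x16AE
clock 7: out=0, reg = 0x0B57
clock 8: out=1, reg = 0x05AB

0x05AB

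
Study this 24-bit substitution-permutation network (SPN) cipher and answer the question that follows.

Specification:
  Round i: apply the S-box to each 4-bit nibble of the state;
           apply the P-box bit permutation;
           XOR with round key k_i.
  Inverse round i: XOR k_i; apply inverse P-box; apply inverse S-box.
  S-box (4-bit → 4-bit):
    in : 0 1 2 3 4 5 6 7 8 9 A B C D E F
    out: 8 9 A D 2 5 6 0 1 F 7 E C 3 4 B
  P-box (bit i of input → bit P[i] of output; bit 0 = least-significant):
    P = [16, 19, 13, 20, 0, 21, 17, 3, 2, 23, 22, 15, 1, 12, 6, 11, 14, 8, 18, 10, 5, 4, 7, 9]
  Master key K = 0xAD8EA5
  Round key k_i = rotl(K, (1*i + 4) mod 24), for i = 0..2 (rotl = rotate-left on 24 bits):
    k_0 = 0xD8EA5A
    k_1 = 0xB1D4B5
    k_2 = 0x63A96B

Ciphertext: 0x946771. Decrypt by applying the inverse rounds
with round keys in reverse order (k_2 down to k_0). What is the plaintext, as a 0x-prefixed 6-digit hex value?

s_0 = ciphertext = 0x946771
s_1 = InvRound(s_0, k_2) = 0x231BB1
s_2 = InvRound(s_1, k_1) = 0x0F0FE0
s_3 = InvRound(s_2, k_0) = 0xA98BC3

0xA98BC3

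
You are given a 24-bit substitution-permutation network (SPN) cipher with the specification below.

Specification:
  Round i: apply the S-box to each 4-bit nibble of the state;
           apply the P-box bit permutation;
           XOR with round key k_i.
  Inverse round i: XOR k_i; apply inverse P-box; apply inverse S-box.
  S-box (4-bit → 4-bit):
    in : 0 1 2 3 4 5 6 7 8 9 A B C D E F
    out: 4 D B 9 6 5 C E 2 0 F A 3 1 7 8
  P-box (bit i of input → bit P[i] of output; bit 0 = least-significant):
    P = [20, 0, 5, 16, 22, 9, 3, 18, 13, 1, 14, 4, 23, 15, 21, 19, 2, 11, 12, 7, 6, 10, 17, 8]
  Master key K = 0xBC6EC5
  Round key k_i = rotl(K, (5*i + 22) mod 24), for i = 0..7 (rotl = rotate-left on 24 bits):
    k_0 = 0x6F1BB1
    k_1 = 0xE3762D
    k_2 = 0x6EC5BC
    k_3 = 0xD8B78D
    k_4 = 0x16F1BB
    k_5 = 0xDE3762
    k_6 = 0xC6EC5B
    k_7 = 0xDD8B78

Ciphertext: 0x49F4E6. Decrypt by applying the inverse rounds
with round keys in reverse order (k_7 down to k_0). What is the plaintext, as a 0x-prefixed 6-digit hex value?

0xC0469B

s_0 = ciphertext = 0x49F4E6
s_1 = InvRound(s_0, k_7) = 0xBADA7D
s_2 = InvRound(s_1, k_6) = 0x856C25
s_3 = InvRound(s_2, k_5) = 0x1EF4C2
s_4 = InvRound(s_3, k_4) = 0x29FF04
s_5 = InvRound(s_4, k_3) = 0x9B5052
s_6 = InvRound(s_5, k_2) = 0x21E811
s_7 = InvRound(s_6, k_1) = 0x4ECFE0
s_8 = InvRound(s_7, k_0) = 0xC0469B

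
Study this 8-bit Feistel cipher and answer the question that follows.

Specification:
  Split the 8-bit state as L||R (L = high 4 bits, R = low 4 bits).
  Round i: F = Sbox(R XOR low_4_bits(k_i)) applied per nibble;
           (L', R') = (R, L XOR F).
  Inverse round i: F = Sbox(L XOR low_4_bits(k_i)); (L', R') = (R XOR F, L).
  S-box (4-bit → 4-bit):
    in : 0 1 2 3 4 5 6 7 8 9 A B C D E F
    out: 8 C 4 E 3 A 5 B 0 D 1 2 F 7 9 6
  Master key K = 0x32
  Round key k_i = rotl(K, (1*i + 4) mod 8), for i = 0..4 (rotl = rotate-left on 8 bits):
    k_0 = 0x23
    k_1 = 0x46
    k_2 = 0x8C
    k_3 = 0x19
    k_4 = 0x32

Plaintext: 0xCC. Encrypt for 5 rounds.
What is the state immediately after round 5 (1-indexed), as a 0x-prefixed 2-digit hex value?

0x9E

s_0 = plaintext = 0xCC
s_1 = Round(s_0, k_0) = 0xCA
s_2 = Round(s_1, k_1) = 0xA3
s_3 = Round(s_2, k_2) = 0x3C
s_4 = Round(s_3, k_3) = 0xC9
s_5 = Round(s_4, k_4) = 0x9E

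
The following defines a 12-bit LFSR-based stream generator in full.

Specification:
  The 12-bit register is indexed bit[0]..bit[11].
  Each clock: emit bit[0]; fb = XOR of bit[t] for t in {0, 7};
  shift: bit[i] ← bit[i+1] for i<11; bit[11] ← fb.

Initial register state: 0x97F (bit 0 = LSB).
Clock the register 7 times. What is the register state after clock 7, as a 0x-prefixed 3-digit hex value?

reg_0 = 0x97F
clock 1: out=1, reg = 0xCBF
clock 2: out=1, reg = 0x65F
clock 3: out=1, reg = 0xB2F
clock 4: out=1, reg = 0xD97
clock 5: out=1, reg = 0x6CB
clock 6: out=1, reg = 0x365
clock 7: out=1, reg = 0x9B2

0x9B2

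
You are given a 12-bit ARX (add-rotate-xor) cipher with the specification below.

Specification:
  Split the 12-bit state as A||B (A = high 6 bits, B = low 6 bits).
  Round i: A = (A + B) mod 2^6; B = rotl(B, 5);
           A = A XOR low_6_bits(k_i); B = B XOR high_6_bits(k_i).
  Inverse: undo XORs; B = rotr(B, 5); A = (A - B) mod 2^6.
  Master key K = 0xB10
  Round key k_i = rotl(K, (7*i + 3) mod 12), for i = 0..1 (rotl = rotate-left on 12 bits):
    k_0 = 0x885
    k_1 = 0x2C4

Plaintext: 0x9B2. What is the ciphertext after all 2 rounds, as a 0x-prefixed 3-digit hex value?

0x736

s_0 = plaintext = 0x9B2
s_1 = Round(s_0, k_0) = 0x77B
s_2 = Round(s_1, k_1) = 0x736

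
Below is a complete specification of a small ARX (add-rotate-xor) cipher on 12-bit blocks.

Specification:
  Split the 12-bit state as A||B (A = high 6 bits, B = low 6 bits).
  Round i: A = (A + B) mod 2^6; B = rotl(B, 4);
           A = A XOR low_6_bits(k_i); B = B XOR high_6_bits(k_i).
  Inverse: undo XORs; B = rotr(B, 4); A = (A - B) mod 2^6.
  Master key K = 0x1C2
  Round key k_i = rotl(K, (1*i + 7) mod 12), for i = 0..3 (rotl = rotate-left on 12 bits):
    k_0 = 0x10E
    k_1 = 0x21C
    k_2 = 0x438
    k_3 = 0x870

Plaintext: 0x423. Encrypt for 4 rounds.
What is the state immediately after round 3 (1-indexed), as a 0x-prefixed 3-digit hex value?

0x521

s_0 = plaintext = 0x423
s_1 = Round(s_0, k_0) = 0xF7C
s_2 = Round(s_1, k_1) = 0x947
s_3 = Round(s_2, k_2) = 0x521
s_4 = Round(s_3, k_3) = 0x179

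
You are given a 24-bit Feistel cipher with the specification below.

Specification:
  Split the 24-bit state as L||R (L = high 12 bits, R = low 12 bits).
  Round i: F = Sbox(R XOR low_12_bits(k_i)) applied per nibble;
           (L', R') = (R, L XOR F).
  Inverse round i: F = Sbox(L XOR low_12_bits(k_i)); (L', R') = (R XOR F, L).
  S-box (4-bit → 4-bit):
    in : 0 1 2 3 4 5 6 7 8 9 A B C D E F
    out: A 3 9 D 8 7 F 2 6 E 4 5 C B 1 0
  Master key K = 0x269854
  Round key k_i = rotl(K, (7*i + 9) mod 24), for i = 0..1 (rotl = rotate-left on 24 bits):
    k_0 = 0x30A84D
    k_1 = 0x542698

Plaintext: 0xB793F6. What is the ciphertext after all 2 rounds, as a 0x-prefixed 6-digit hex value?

s_0 = plaintext = 0xB793F6
s_1 = Round(s_0, k_0) = 0x3F6E2C
s_2 = Round(s_1, k_1) = 0xE2C5AE

0xE2C5AE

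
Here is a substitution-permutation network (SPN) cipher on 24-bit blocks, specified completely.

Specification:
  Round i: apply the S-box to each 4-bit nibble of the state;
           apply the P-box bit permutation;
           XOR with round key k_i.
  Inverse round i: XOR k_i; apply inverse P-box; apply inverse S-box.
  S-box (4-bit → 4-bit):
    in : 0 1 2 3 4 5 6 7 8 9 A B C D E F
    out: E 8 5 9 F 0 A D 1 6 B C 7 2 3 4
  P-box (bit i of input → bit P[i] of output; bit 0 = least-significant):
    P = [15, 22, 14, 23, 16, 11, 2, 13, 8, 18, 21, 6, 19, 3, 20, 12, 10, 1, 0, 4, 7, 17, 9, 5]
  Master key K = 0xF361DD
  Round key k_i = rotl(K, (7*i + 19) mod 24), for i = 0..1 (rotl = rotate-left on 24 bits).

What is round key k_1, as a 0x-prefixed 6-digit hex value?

0xCD8777

K = 0xF361DD
k_0 = rotl(K, (7*0+19) mod 24) = rotl(K, 19) = 0xEF9B0E
k_1 = rotl(K, (7*1+19) mod 24) = rotl(K, 2) = 0xCD8777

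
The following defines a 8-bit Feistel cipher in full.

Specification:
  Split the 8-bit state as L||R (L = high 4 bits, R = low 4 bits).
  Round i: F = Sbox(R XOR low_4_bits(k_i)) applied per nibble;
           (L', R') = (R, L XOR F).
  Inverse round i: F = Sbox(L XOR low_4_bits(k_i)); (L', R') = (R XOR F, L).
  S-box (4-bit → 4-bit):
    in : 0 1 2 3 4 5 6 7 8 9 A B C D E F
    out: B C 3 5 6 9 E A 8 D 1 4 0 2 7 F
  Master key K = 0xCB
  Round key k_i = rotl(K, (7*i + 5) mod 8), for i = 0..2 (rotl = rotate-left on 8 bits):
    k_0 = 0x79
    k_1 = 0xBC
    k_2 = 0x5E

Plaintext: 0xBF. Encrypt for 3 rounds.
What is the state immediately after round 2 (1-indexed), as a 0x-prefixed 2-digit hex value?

0x52

s_0 = plaintext = 0xBF
s_1 = Round(s_0, k_0) = 0xF5
s_2 = Round(s_1, k_1) = 0x52
s_3 = Round(s_2, k_2) = 0x25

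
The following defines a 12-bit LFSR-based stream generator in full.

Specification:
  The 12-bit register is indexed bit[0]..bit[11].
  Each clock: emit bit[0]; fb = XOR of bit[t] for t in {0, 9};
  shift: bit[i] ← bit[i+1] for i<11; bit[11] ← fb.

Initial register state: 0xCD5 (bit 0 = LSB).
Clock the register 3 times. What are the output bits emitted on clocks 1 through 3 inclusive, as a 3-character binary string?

101

reg_0 = 0xCD5
clock 1: out=1, reg = 0xE6A
clock 2: out=0, reg = 0xF35
clock 3: out=1, reg = 0x79A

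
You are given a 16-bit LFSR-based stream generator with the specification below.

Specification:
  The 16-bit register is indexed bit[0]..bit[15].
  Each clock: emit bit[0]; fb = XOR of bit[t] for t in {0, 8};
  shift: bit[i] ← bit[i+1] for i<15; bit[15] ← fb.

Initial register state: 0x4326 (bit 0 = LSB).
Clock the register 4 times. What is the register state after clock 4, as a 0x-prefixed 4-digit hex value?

0x5432

reg_0 = 0x4326
clock 1: out=0, reg = 0xA193
clock 2: out=1, reg = 0x50C9
clock 3: out=1, reg = 0xA864
clock 4: out=0, reg = 0x5432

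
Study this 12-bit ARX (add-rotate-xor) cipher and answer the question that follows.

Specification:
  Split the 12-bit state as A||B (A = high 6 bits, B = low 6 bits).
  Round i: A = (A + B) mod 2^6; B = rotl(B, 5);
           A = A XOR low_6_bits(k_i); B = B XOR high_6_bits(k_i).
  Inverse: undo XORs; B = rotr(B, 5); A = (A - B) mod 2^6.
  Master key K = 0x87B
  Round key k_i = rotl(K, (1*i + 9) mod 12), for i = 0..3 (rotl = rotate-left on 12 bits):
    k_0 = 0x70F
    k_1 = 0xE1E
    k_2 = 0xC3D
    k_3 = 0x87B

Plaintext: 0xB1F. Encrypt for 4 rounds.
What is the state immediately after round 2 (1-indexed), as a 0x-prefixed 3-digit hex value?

s_0 = plaintext = 0xB1F
s_1 = Round(s_0, k_0) = 0x133
s_2 = Round(s_1, k_1) = 0xA41
s_3 = Round(s_2, k_2) = 0x5D0
s_4 = Round(s_3, k_3) = 0x729

0xA41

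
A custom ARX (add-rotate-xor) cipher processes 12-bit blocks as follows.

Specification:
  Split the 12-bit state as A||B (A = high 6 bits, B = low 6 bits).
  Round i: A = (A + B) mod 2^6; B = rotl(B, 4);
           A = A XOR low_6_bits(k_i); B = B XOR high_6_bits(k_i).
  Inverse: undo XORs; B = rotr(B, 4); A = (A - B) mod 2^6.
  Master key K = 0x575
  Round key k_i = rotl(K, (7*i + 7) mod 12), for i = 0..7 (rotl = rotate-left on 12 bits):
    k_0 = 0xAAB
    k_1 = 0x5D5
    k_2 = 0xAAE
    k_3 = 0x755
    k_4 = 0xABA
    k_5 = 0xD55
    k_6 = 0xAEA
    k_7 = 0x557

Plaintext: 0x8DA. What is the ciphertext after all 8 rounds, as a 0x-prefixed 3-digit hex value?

0x77B

s_0 = plaintext = 0x8DA
s_1 = Round(s_0, k_0) = 0x58C
s_2 = Round(s_1, k_1) = 0xDD4
s_3 = Round(s_2, k_2) = 0x96F
s_4 = Round(s_3, k_3) = 0x066
s_5 = Round(s_4, k_4) = 0x743
s_6 = Round(s_5, k_5) = 0xD45
s_7 = Round(s_6, k_6) = 0x43A
s_8 = Round(s_7, k_7) = 0x77B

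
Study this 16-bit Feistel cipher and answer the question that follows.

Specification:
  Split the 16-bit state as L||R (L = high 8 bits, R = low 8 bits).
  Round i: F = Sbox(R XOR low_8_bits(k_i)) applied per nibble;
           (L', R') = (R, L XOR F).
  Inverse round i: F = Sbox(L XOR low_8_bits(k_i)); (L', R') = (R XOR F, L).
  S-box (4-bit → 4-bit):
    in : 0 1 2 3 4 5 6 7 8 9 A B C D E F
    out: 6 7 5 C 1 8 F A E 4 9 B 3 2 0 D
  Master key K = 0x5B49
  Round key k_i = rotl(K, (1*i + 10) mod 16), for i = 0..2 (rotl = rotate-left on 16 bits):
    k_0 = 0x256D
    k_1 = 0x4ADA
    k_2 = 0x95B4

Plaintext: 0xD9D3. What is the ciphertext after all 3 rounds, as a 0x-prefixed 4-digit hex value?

s_0 = plaintext = 0xD9D3
s_1 = Round(s_0, k_0) = 0xD369
s_2 = Round(s_1, k_1) = 0x696F
s_3 = Round(s_2, k_2) = 0x6F42

0x6F42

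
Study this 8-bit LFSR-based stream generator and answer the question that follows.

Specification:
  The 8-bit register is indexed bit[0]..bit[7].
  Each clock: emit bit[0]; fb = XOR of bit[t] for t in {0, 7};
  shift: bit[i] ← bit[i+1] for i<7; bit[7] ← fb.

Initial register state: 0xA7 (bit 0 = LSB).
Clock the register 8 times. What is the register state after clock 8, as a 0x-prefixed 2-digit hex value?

reg_0 = 0xA7
clock 1: out=1, reg = 0x53
clock 2: out=1, reg = 0xA9
clock 3: out=1, reg = 0x54
clock 4: out=0, reg = 0x2A
clock 5: out=0, reg = 0x15
clock 6: out=1, reg = 0x8A
clock 7: out=0, reg = 0xC5
clock 8: out=1, reg = 0x62

0x62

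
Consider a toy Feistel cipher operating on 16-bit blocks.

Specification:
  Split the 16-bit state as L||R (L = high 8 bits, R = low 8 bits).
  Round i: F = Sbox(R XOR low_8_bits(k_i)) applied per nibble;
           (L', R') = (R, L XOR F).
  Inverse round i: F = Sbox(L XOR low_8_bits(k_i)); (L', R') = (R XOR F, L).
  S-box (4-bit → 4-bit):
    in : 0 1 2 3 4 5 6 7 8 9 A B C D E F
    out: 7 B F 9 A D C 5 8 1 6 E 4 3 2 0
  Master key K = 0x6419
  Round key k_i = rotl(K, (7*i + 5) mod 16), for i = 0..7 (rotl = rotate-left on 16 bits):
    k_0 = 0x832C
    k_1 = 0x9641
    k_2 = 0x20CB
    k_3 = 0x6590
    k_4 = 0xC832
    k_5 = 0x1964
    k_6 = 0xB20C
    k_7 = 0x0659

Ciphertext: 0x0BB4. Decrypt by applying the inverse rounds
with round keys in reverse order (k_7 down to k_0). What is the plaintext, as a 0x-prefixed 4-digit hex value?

0x8652

s_0 = ciphertext = 0x0BB4
s_1 = InvRound(s_0, k_7) = 0x6B0B
s_2 = InvRound(s_1, k_6) = 0xCE6B
s_3 = InvRound(s_2, k_5) = 0x0DCE
s_4 = InvRound(s_3, k_4) = 0x5E0D
s_5 = InvRound(s_4, k_3) = 0x4F5E
s_6 = InvRound(s_5, k_2) = 0xD44F
s_7 = InvRound(s_6, k_1) = 0x52D4
s_8 = InvRound(s_7, k_0) = 0x8652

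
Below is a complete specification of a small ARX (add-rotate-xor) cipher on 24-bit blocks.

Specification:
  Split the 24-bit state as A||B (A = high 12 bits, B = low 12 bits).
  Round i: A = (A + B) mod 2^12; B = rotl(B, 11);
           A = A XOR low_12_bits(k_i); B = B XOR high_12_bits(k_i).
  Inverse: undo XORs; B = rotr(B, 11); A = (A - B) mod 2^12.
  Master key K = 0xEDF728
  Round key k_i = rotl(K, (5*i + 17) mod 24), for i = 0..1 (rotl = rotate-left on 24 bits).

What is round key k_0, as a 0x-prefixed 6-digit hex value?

0x51DBEE

K = 0xEDF728
k_0 = rotl(K, (5*0+17) mod 24) = rotl(K, 17) = 0x51DBEE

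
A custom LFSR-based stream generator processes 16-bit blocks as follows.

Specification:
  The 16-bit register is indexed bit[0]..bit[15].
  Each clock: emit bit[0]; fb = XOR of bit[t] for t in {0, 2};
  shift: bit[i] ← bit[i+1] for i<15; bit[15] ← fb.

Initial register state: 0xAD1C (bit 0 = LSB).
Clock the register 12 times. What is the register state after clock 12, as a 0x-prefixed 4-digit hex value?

reg_0 = 0xAD1C
clock 1: out=0, reg = 0xD68E
clock 2: out=0, reg = 0xEB47
clock 3: out=1, reg = 0x75A3
clock 4: out=1, reg = 0xBAD1
clock 5: out=1, reg = 0xDD68
clock 6: out=0, reg = 0x6EB4
clock 7: out=0, reg = 0xB75A
clock 8: out=0, reg = 0x5BAD
clock 9: out=1, reg = 0x2DD6
clock 10: out=0, reg = 0x96EB
clock 11: out=1, reg = 0xCB75
clock 12: out=1, reg = 0x65BA

0x65BA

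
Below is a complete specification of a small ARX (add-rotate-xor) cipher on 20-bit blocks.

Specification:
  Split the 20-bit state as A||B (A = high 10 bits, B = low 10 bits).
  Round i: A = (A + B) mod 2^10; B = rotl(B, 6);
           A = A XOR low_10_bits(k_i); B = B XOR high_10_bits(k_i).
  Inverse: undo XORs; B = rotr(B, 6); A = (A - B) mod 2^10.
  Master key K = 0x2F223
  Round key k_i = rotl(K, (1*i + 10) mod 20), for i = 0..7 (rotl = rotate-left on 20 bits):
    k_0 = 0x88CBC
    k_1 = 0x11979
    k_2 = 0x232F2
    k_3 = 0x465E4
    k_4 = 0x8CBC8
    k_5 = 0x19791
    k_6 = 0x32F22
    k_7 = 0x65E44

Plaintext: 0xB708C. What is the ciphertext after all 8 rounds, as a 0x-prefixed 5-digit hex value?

0x12872

s_0 = plaintext = 0xB708C
s_1 = Round(s_0, k_0) = 0xF512B
s_2 = Round(s_1, k_1) = 0x61A94
s_3 = Round(s_2, k_2) = 0xBA1A5
s_4 = Round(s_3, k_3) = 0x5A443
s_5 = Round(s_4, k_4) = 0x992F6
s_6 = Round(s_5, k_5) = 0xB2DCA
s_7 = Round(s_6, k_6) = 0xEDE57
s_8 = Round(s_7, k_7) = 0x12872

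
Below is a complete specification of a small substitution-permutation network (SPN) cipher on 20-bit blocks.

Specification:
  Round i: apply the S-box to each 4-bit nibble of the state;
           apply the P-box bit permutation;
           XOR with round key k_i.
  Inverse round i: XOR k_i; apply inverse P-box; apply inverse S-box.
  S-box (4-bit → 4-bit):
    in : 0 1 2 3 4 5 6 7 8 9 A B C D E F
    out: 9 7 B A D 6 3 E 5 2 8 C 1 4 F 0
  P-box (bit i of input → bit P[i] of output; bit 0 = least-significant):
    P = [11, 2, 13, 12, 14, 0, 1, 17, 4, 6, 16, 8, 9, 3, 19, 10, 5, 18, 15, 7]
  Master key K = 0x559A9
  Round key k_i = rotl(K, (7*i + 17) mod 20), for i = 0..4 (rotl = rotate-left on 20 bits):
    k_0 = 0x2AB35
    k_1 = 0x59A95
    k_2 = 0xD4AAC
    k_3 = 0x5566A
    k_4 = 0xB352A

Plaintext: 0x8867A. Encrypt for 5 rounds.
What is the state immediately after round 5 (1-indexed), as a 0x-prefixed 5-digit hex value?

0x573A4

s_0 = plaintext = 0x8867A
s_1 = Round(s_0, k_0) = 0x83946
s_2 = Round(s_1, k_1) = 0x756FB
s_3 = Round(s_2, k_2) = 0x1FA74
s_4 = Round(s_3, k_3) = 0x3EF49
s_5 = Round(s_4, k_4) = 0x573A4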